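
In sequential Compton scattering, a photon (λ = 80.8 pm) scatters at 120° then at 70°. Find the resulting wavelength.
86.0359 pm

Apply Compton shift twice:

First scattering at θ₁ = 120°:
Δλ₁ = λ_C(1 - cos(120°))
Δλ₁ = 2.4263 × 1.5000
Δλ₁ = 3.6395 pm

After first scattering:
λ₁ = 80.8 + 3.6395 = 84.4395 pm

Second scattering at θ₂ = 70°:
Δλ₂ = λ_C(1 - cos(70°))
Δλ₂ = 2.4263 × 0.6580
Δλ₂ = 1.5965 pm

Final wavelength:
λ₂ = 84.4395 + 1.5965 = 86.0359 pm

Total shift: Δλ_total = 3.6395 + 1.5965 = 5.2359 pm

(Intermediate values are shown rounded; full precision is carried through to the final answer.)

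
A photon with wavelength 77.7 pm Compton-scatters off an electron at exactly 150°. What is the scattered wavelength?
82.2276 pm

Using the Compton formula: λ' = λ + λ_C(1 − cos θ)

For θ = 150°, cos θ = -√3/2 (exact) ≈ -0.8660, so:
1 − cos 150° = 1 − (-√3/2) ≈ 1.8660

Δλ = λ_C × 1.8660 = 2.4263 × 1.8660 = 4.5276 pm

λ' = 77.7 + 4.5276 = 82.2276 pm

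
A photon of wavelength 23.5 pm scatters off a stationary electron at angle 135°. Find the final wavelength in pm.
27.6420 pm

Using the Compton scattering formula:
λ' = λ + Δλ = λ + λ_C(1 - cos θ)

Given:
- Initial wavelength λ = 23.5 pm
- Scattering angle θ = 135°
- Compton wavelength λ_C ≈ 2.4263 pm

Calculate the shift:
Δλ = 2.4263 × (1 - cos(135°))
Δλ = 2.4263 × 1.7071
Δλ = 4.1420 pm

Final wavelength:
λ' = 23.5 + 4.1420 = 27.6420 pm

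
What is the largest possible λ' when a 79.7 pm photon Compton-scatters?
84.5526 pm (at θ = 180°)

The Compton shift is Δλ = λ_C(1 − cos θ).

Since cos θ ranges from −1 to 1, the factor (1 − cos θ) ranges from 0 to 2; the maximum shift occurs at θ = 180° (backscattering):
Δλ_max = 2λ_C = 2 × 2.4263 pm = 4.8526 pm

Maximum scattered wavelength:
λ'_max = λ₀ + Δλ_max = 79.7 + 4.8526 = 84.5526 pm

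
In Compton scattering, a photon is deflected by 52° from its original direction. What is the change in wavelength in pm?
0.9325 pm

Using the Compton scattering formula:
Δλ = λ_C(1 - cos θ)

where λ_C = h/(m_e·c) ≈ 2.4263 pm is the Compton wavelength of an electron.

For θ = 52°:
cos(52°) = 0.6157
1 - cos(52°) = 0.3843

Δλ = 2.4263 × 0.3843
Δλ = 0.9325 pm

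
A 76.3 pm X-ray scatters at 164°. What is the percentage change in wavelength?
6.2367%

Calculate the Compton shift:
Δλ = λ_C(1 - cos(164°))
Δλ = 2.4263 × (1 - cos(164°))
Δλ = 2.4263 × 1.9613
Δλ = 4.7586 pm

Percentage change:
(Δλ/λ₀) × 100 = (4.7586/76.3) × 100
= 6.2367%

(Intermediate values are shown rounded; full precision is carried through to the final answer.)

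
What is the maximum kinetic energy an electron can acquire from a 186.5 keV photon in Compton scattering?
78.6930 keV

Maximum energy transfer occurs at θ = 180° (backscattering).

Initial photon: E₀ = 186.5 keV → λ₀ = 6.6479 pm

Maximum Compton shift (at 180°):
Δλ_max = 2λ_C = 2 × 2.4263 = 4.8526 pm

Final wavelength:
λ' = 6.6479 + 4.8526 = 11.5006 pm

Minimum photon energy (maximum energy to electron):
E'_min = hc/λ' = 107.8070 keV

Maximum electron kinetic energy:
K_max = E₀ - E'_min = 186.5000 - 107.8070 = 78.6930 keV

(Intermediate values are shown rounded; full precision is carried through to the final answer.)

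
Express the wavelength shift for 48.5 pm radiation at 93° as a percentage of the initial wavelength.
5.2645%

Calculate the Compton shift:
Δλ = λ_C(1 - cos(93°))
Δλ = 2.4263 × (1 - cos(93°))
Δλ = 2.4263 × 1.0523
Δλ = 2.5533 pm

Percentage change:
(Δλ/λ₀) × 100 = (2.5533/48.5) × 100
= 5.2645%

(Intermediate values are shown rounded; full precision is carried through to the final answer.)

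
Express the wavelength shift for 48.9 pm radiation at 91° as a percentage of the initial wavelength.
5.0484%

Calculate the Compton shift:
Δλ = λ_C(1 - cos(91°))
Δλ = 2.4263 × (1 - cos(91°))
Δλ = 2.4263 × 1.0175
Δλ = 2.4687 pm

Percentage change:
(Δλ/λ₀) × 100 = (2.4687/48.9) × 100
= 5.0484%

(Intermediate values are shown rounded; full precision is carried through to the final answer.)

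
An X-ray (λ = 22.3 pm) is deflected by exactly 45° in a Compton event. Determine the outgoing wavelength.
23.0106 pm

Using the Compton formula: λ' = λ + λ_C(1 − cos θ)

For θ = 45°, cos θ = √2/2 (exact) ≈ 0.7071, so:
1 − cos 45° = 1 − (√2/2) ≈ 0.2929

Δλ = λ_C × 0.2929 = 2.4263 × 0.2929 = 0.7106 pm

λ' = 22.3 + 0.7106 = 23.0106 pm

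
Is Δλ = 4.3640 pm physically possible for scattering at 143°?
Yes, consistent

Calculate the expected shift for θ = 143°:

Δλ_expected = λ_C(1 - cos(143°))
Δλ_expected = 2.4263 × (1 - cos(143°))
Δλ_expected = 2.4263 × 1.7986
Δλ_expected = 4.3640 pm

Given shift: 4.3640 pm
Expected shift: 4.3640 pm
Difference: 0.0000 pm

The values match. This is consistent with Compton scattering at the stated angle.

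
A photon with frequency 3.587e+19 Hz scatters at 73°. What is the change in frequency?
6.113e+18 Hz (decrease)

Convert frequency to wavelength (c = 299792458 m/s):
λ₀ = c/f₀ = 299792458/3.587e+19 = 8.3577490e-12 m = 8.3577 pm

Calculate Compton shift:
Δλ = λ_C(1 - cos(73°)) = 1.7169 pm

Final wavelength:
λ' = λ₀ + Δλ = 8.3577 + 1.7169 = 10.0747 pm

Final frequency:
f' = c/λ' = 299792458/1.0074675e-11 = 2.9757036e+19 Hz

Frequency shift (decrease):
Δf = f₀ - f' = 3.587e+19 - 2.9757036e+19 = 6.113e+18 Hz

(Intermediate values are shown rounded; full precision is carried through to the final answer.)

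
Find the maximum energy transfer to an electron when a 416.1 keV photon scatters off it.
257.8013 keV

Maximum energy transfer occurs at θ = 180° (backscattering).

Initial photon: E₀ = 416.1 keV → λ₀ = 2.9797 pm

Maximum Compton shift (at 180°):
Δλ_max = 2λ_C = 2 × 2.4263 = 4.8526 pm

Final wavelength:
λ' = 2.9797 + 4.8526 = 7.8323 pm

Minimum photon energy (maximum energy to electron):
E'_min = hc/λ' = 158.2987 keV

Maximum electron kinetic energy:
K_max = E₀ - E'_min = 416.1000 - 158.2987 = 257.8013 keV

(Intermediate values are shown rounded; full precision is carried through to the final answer.)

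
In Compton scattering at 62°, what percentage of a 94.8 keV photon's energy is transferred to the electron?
0.0896 (or 8.96%)

Calculate initial and final photon energies:

Initial: E₀ = 94.8 keV → λ₀ = 13.0785 pm
Compton shift: Δλ = 1.2872 pm
Final wavelength: λ' = 14.3657 pm
Final energy: E' = 86.3055 keV

Fractional energy loss:
(E₀ - E')/E₀ = (94.8000 - 86.3055)/94.8000
= 8.4945/94.8000
= 0.0896
= 8.96%

(Intermediate values are shown rounded; full precision is carried through to the final answer.)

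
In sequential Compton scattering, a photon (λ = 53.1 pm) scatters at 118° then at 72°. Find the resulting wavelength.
58.3419 pm

Apply Compton shift twice:

First scattering at θ₁ = 118°:
Δλ₁ = λ_C(1 - cos(118°))
Δλ₁ = 2.4263 × 1.4695
Δλ₁ = 3.5654 pm

After first scattering:
λ₁ = 53.1 + 3.5654 = 56.6654 pm

Second scattering at θ₂ = 72°:
Δλ₂ = λ_C(1 - cos(72°))
Δλ₂ = 2.4263 × 0.6910
Δλ₂ = 1.6765 pm

Final wavelength:
λ₂ = 56.6654 + 1.6765 = 58.3419 pm

Total shift: Δλ_total = 3.5654 + 1.6765 = 5.2419 pm

(Intermediate values are shown rounded; full precision is carried through to the final answer.)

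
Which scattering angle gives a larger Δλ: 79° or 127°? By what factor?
127° produces the larger shift by a factor of 1.980

Calculate both shifts using Δλ = λ_C(1 - cos θ):

For θ₁ = 79°:
Δλ₁ = 2.4263 × (1 - cos(79°))
Δλ₁ = 2.4263 × 0.8092
Δλ₁ = 1.9633 pm

For θ₂ = 127°:
Δλ₂ = 2.4263 × (1 - cos(127°))
Δλ₂ = 2.4263 × 1.6018
Δλ₂ = 3.8865 pm

The 127° angle produces the larger shift.
Ratio: 3.8865/1.9633 = 1.980

(Intermediate values are shown rounded; full precision is carried through to the final answer.)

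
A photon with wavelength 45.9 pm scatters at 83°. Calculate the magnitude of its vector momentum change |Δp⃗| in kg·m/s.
1.8713e-23 kg·m/s

Photon momentum magnitude is p = h/λ.

Initial momentum:
p₀ = h/λ = 6.6261e-34/4.5900e-11 = 1.4436e-23 kg·m/s

After scattering:
λ' = λ + Δλ = 45.9 + 2.1306 = 48.0306 pm
p' = h/λ' = 6.6261e-34/4.8031e-11 = 1.3796e-23 kg·m/s

Momentum is a vector; the scattered photon's direction makes angle θ = 83° with the incident direction. The magnitude of the vector change Δp⃗ = p⃗₀ − p⃗' is found from the law of cosines:
|Δp⃗|² = p₀² + p'² − 2p₀p'cos θ
|Δp⃗|² = (1.4436e-23)² + (1.3796e-23)² − 2·1.4436e-23·1.3796e-23·cos(83°)
|Δp⃗| = 1.8713e-23 kg·m/s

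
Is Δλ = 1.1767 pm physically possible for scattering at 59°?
Yes, consistent

Calculate the expected shift for θ = 59°:

Δλ_expected = λ_C(1 - cos(59°))
Δλ_expected = 2.4263 × (1 - cos(59°))
Δλ_expected = 2.4263 × 0.4850
Δλ_expected = 1.1767 pm

Given shift: 1.1767 pm
Expected shift: 1.1767 pm
Difference: 0.0000 pm

The values match. This is consistent with Compton scattering at the stated angle.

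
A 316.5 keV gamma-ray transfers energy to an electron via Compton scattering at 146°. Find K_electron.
168.1077 keV

By energy conservation: K_e = E_initial - E_final

First find the scattered photon energy:
Initial wavelength: λ = hc/E = 3.9174 pm
Compton shift: Δλ = λ_C(1 - cos(146°)) = 4.4378 pm
Final wavelength: λ' = 3.9174 + 4.4378 = 8.3552 pm
Final photon energy: E' = hc/λ' = 148.3923 keV

Electron kinetic energy:
K_e = E - E' = 316.5000 - 148.3923 = 168.1077 keV

(Intermediate values are shown rounded; full precision is carried through to the final answer.)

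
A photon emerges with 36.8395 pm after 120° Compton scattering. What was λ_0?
33.2000 pm

From λ' = λ + Δλ, we have λ = λ' - Δλ

First calculate the Compton shift:
Δλ = λ_C(1 - cos θ)
Δλ = 2.4263 × (1 - cos(120°))
Δλ = 2.4263 × 1.5000
Δλ = 3.6395 pm

Initial wavelength:
λ = λ' - Δλ
λ = 36.8395 - 3.6395
λ = 33.2000 pm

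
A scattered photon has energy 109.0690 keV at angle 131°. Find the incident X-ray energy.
168.7000 keV

Convert final energy to wavelength (hc ≈ 1239.842 keV·pm):
λ' = hc/E' = 1239.842 / 109.0690 = 11.3675 pm

Calculate the Compton shift:
Δλ = λ_C(1 - cos(131°))
Δλ = 2.4263 × (1 - cos(131°))
Δλ = 4.0181 pm

Initial wavelength:
λ = λ' - Δλ = 11.3675 - 4.0181 = 7.3494 pm

Initial energy:
E = hc/λ = 1239.842 / 7.3494 = 168.7000 keV

(Intermediate values are shown rounded; full precision is carried through to the final answer.)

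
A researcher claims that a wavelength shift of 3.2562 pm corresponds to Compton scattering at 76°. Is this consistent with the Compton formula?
No, inconsistent

Calculate the expected shift for θ = 76°:

Δλ_expected = λ_C(1 - cos(76°))
Δλ_expected = 2.4263 × (1 - cos(76°))
Δλ_expected = 2.4263 × 0.7581
Δλ_expected = 1.8393 pm

Given shift: 3.2562 pm
Expected shift: 1.8393 pm
Difference: 1.4168 pm

The values do not match. The given shift corresponds to θ ≈ 110.0°, not 76°.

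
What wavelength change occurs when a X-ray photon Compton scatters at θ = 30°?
0.3251 pm

Using the Compton scattering formula:
Δλ = λ_C(1 - cos θ)

where λ_C = h/(m_e·c) ≈ 2.4263 pm is the Compton wavelength of an electron.

For θ = 30°:
cos(30°) = 0.8660
1 - cos(30°) = 0.1340

Δλ = 2.4263 × 0.1340
Δλ = 0.3251 pm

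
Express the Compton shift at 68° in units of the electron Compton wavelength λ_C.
0.6254 λ_C

The Compton shift formula is:
Δλ = λ_C(1 - cos θ)

Dividing both sides by λ_C:
Δλ/λ_C = 1 - cos θ

For θ = 68°:
Δλ/λ_C = 1 - cos(68°)
Δλ/λ_C = 1 - 0.3746
Δλ/λ_C = 0.6254

This means the shift is 0.6254 × λ_C = 1.5174 pm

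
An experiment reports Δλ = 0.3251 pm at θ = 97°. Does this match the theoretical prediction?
No, inconsistent

Calculate the expected shift for θ = 97°:

Δλ_expected = λ_C(1 - cos(97°))
Δλ_expected = 2.4263 × (1 - cos(97°))
Δλ_expected = 2.4263 × 1.1219
Δλ_expected = 2.7220 pm

Given shift: 0.3251 pm
Expected shift: 2.7220 pm
Difference: 2.3969 pm

The values do not match. The given shift corresponds to θ ≈ 30.0°, not 97°.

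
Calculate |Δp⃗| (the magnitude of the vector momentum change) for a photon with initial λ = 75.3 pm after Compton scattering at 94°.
1.2658e-23 kg·m/s

Photon momentum magnitude is p = h/λ.

Initial momentum:
p₀ = h/λ = 6.6261e-34/7.5300e-11 = 8.7996e-24 kg·m/s

After scattering:
λ' = λ + Δλ = 75.3 + 2.5956 = 77.8956 pm
p' = h/λ' = 6.6261e-34/7.7896e-11 = 8.5064e-24 kg·m/s

Momentum is a vector; the scattered photon's direction makes angle θ = 94° with the incident direction. The magnitude of the vector change Δp⃗ = p⃗₀ − p⃗' is found from the law of cosines:
|Δp⃗|² = p₀² + p'² − 2p₀p'cos θ
|Δp⃗|² = (8.7996e-24)² + (8.5064e-24)² − 2·8.7996e-24·8.5064e-24·cos(94°)
|Δp⃗| = 1.2658e-23 kg·m/s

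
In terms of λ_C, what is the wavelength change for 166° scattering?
1.9703 λ_C

The Compton shift formula is:
Δλ = λ_C(1 - cos θ)

Dividing both sides by λ_C:
Δλ/λ_C = 1 - cos θ

For θ = 166°:
Δλ/λ_C = 1 - cos(166°)
Δλ/λ_C = 1 - -0.9703
Δλ/λ_C = 1.9703

This means the shift is 1.9703 × λ_C = 4.7805 pm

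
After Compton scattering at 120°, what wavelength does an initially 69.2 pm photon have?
72.8395 pm

Using the Compton formula: λ' = λ + λ_C(1 − cos θ)

For θ = 120°, cos θ = -1/2 (exact) = -0.5000, so:
1 − cos 120° = 1 − (-1/2) = 1.5000

Δλ = λ_C × 1.5000 = 2.4263 × 1.5000 = 3.6395 pm

λ' = 69.2 + 3.6395 = 72.8395 pm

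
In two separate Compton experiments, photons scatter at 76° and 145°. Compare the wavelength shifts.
145° produces the larger shift by a factor of 2.400

Calculate both shifts using Δλ = λ_C(1 - cos θ):

For θ₁ = 76°:
Δλ₁ = 2.4263 × (1 - cos(76°))
Δλ₁ = 2.4263 × 0.7581
Δλ₁ = 1.8393 pm

For θ₂ = 145°:
Δλ₂ = 2.4263 × (1 - cos(145°))
Δλ₂ = 2.4263 × 1.8192
Δλ₂ = 4.4138 pm

The 145° angle produces the larger shift.
Ratio: 4.4138/1.8393 = 2.400

(Intermediate values are shown rounded; full precision is carried through to the final answer.)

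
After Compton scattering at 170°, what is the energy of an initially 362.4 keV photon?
150.5218 keV

First convert energy to wavelength:
λ = hc/E, with hc ≈ 1239.842 keV·pm (i.e. 1239.842 eV·nm)

For E = 362.4 keV = 362400 eV:
λ = 1239.842 keV·pm / 362.4 keV
λ = 3.4212 pm

Calculate the Compton shift:
Δλ = λ_C(1 - cos(170°)) = 2.4263 × 1.9848
Δλ = 4.8158 pm

Final wavelength:
λ' = 3.4212 + 4.8158 = 8.2370 pm

Final energy:
E' = hc/λ' = 1239.842 / 8.2370 = 150.5218 keV

(Intermediate values are shown rounded; full precision is carried through to the final answer.)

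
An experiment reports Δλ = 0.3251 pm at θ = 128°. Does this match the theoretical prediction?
No, inconsistent

Calculate the expected shift for θ = 128°:

Δλ_expected = λ_C(1 - cos(128°))
Δλ_expected = 2.4263 × (1 - cos(128°))
Δλ_expected = 2.4263 × 1.6157
Δλ_expected = 3.9201 pm

Given shift: 0.3251 pm
Expected shift: 3.9201 pm
Difference: 3.5950 pm

The values do not match. The given shift corresponds to θ ≈ 30.0°, not 128°.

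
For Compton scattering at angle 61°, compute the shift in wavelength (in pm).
1.2500 pm

Using the Compton scattering formula:
Δλ = λ_C(1 - cos θ)

where λ_C = h/(m_e·c) ≈ 2.4263 pm is the Compton wavelength of an electron.

For θ = 61°:
cos(61°) = 0.4848
1 - cos(61°) = 0.5152

Δλ = 2.4263 × 0.5152
Δλ = 1.2500 pm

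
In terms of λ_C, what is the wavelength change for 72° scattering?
0.6910 λ_C

The Compton shift formula is:
Δλ = λ_C(1 - cos θ)

Dividing both sides by λ_C:
Δλ/λ_C = 1 - cos θ

For θ = 72°:
Δλ/λ_C = 1 - cos(72°)
Δλ/λ_C = 1 - 0.3090
Δλ/λ_C = 0.6910

This means the shift is 0.6910 × λ_C = 1.6765 pm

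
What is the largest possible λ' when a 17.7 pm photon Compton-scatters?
22.5526 pm (at θ = 180°)

The Compton shift is Δλ = λ_C(1 − cos θ).

Since cos θ ranges from −1 to 1, the factor (1 − cos θ) ranges from 0 to 2; the maximum shift occurs at θ = 180° (backscattering):
Δλ_max = 2λ_C = 2 × 2.4263 pm = 4.8526 pm

Maximum scattered wavelength:
λ'_max = λ₀ + Δλ_max = 17.7 + 4.8526 = 22.5526 pm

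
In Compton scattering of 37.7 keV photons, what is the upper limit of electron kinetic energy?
4.8475 keV

Maximum energy transfer occurs at θ = 180° (backscattering).

Initial photon: E₀ = 37.7 keV → λ₀ = 32.8871 pm

Maximum Compton shift (at 180°):
Δλ_max = 2λ_C = 2 × 2.4263 = 4.8526 pm

Final wavelength:
λ' = 32.8871 + 4.8526 = 37.7397 pm

Minimum photon energy (maximum energy to electron):
E'_min = hc/λ' = 32.8525 keV

Maximum electron kinetic energy:
K_max = E₀ - E'_min = 37.7000 - 32.8525 = 4.8475 keV

(Intermediate values are shown rounded; full precision is carried through to the final answer.)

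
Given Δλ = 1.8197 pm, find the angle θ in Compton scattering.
75.52°

From the Compton formula Δλ = λ_C(1 - cos θ), we can solve for θ:

cos θ = 1 - Δλ/λ_C

Given:
- Δλ = 1.8197 pm
- λ_C = h/(m_e·c) ≈ 2.42631024 pm

cos θ = 1 - 1.8197/2.42631024
cos θ = 1 - 0.749987
cos θ = 0.250013

θ = arccos(0.250013)
θ = 75.52°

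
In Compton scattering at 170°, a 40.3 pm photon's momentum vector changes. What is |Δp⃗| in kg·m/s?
3.1011e-23 kg·m/s

Photon momentum magnitude is p = h/λ.

Initial momentum:
p₀ = h/λ = 6.6261e-34/4.0300e-11 = 1.6442e-23 kg·m/s

After scattering:
λ' = λ + Δλ = 40.3 + 4.8158 = 45.1158 pm
p' = h/λ' = 6.6261e-34/4.5116e-11 = 1.4687e-23 kg·m/s

Momentum is a vector; the scattered photon's direction makes angle θ = 170° with the incident direction. The magnitude of the vector change Δp⃗ = p⃗₀ − p⃗' is found from the law of cosines:
|Δp⃗|² = p₀² + p'² − 2p₀p'cos θ
|Δp⃗|² = (1.6442e-23)² + (1.4687e-23)² − 2·1.6442e-23·1.4687e-23·cos(170°)
|Δp⃗| = 3.1011e-23 kg·m/s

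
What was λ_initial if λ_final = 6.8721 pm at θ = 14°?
6.8000 pm

From λ' = λ + Δλ, we have λ = λ' - Δλ

First calculate the Compton shift:
Δλ = λ_C(1 - cos θ)
Δλ = 2.4263 × (1 - cos(14°))
Δλ = 2.4263 × 0.0297
Δλ = 0.0721 pm

Initial wavelength:
λ = λ' - Δλ
λ = 6.8721 - 0.0721
λ = 6.8000 pm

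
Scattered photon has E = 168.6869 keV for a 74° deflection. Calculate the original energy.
221.7000 keV

Convert final energy to wavelength (hc ≈ 1239.842 keV·pm):
λ' = hc/E' = 1239.842 / 168.6869 = 7.3500 pm

Calculate the Compton shift:
Δλ = λ_C(1 - cos(74°))
Δλ = 2.4263 × (1 - cos(74°))
Δλ = 1.7575 pm

Initial wavelength:
λ = λ' - Δλ = 7.3500 - 1.7575 = 5.5924 pm

Initial energy:
E = hc/λ = 1239.842 / 5.5924 = 221.7000 keV

(Intermediate values are shown rounded; full precision is carried through to the final answer.)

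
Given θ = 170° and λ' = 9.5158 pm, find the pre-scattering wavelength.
4.7000 pm

From λ' = λ + Δλ, we have λ = λ' - Δλ

First calculate the Compton shift:
Δλ = λ_C(1 - cos θ)
Δλ = 2.4263 × (1 - cos(170°))
Δλ = 2.4263 × 1.9848
Δλ = 4.8158 pm

Initial wavelength:
λ = λ' - Δλ
λ = 9.5158 - 4.8158
λ = 4.7000 pm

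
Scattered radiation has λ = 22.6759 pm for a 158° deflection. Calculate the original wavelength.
18.0000 pm

From λ' = λ + Δλ, we have λ = λ' - Δλ

First calculate the Compton shift:
Δλ = λ_C(1 - cos θ)
Δλ = 2.4263 × (1 - cos(158°))
Δλ = 2.4263 × 1.9272
Δλ = 4.6759 pm

Initial wavelength:
λ = λ' - Δλ
λ = 22.6759 - 4.6759
λ = 18.0000 pm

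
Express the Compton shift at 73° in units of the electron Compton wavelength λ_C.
0.7076 λ_C

The Compton shift formula is:
Δλ = λ_C(1 - cos θ)

Dividing both sides by λ_C:
Δλ/λ_C = 1 - cos θ

For θ = 73°:
Δλ/λ_C = 1 - cos(73°)
Δλ/λ_C = 1 - 0.2924
Δλ/λ_C = 0.7076

This means the shift is 0.7076 × λ_C = 1.7169 pm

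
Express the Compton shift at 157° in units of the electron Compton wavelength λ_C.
1.9205 λ_C

The Compton shift formula is:
Δλ = λ_C(1 - cos θ)

Dividing both sides by λ_C:
Δλ/λ_C = 1 - cos θ

For θ = 157°:
Δλ/λ_C = 1 - cos(157°)
Δλ/λ_C = 1 - -0.9205
Δλ/λ_C = 1.9205

This means the shift is 1.9205 × λ_C = 4.6597 pm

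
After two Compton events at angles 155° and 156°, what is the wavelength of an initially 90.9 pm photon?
100.1681 pm

Apply Compton shift twice:

First scattering at θ₁ = 155°:
Δλ₁ = λ_C(1 - cos(155°))
Δλ₁ = 2.4263 × 1.9063
Δλ₁ = 4.6253 pm

After first scattering:
λ₁ = 90.9 + 4.6253 = 95.5253 pm

Second scattering at θ₂ = 156°:
Δλ₂ = λ_C(1 - cos(156°))
Δλ₂ = 2.4263 × 1.9135
Δλ₂ = 4.6429 pm

Final wavelength:
λ₂ = 95.5253 + 4.6429 = 100.1681 pm

Total shift: Δλ_total = 4.6253 + 4.6429 = 9.2681 pm

(Intermediate values are shown rounded; full precision is carried through to the final answer.)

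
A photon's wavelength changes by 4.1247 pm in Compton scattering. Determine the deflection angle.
134.43°

From the Compton formula Δλ = λ_C(1 - cos θ), we can solve for θ:

cos θ = 1 - Δλ/λ_C

Given:
- Δλ = 4.1247 pm
- λ_C = h/(m_e·c) ≈ 2.42631024 pm

cos θ = 1 - 4.1247/2.42631024
cos θ = 1 - 1.699989
cos θ = -0.699989

θ = arccos(-0.699989)
θ = 134.43°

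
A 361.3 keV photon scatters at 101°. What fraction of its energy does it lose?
0.4571 (or 45.71%)

Calculate initial and final photon energies:

Initial: E₀ = 361.3 keV → λ₀ = 3.4316 pm
Compton shift: Δλ = 2.8893 pm
Final wavelength: λ' = 6.3209 pm
Final energy: E' = 196.1500 keV

Fractional energy loss:
(E₀ - E')/E₀ = (361.3000 - 196.1500)/361.3000
= 165.1500/361.3000
= 0.4571
= 45.71%

(Intermediate values are shown rounded; full precision is carried through to the final answer.)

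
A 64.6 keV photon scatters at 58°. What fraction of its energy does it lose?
0.0561 (or 5.61%)

Calculate initial and final photon energies:

Initial: E₀ = 64.6 keV → λ₀ = 19.1926 pm
Compton shift: Δλ = 1.1406 pm
Final wavelength: λ' = 20.3332 pm
Final energy: E' = 60.9763 keV

Fractional energy loss:
(E₀ - E')/E₀ = (64.6000 - 60.9763)/64.6000
= 3.6237/64.6000
= 0.0561
= 5.61%

(Intermediate values are shown rounded; full precision is carried through to the final answer.)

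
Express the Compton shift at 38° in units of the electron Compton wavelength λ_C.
0.2120 λ_C

The Compton shift formula is:
Δλ = λ_C(1 - cos θ)

Dividing both sides by λ_C:
Δλ/λ_C = 1 - cos θ

For θ = 38°:
Δλ/λ_C = 1 - cos(38°)
Δλ/λ_C = 1 - 0.7880
Δλ/λ_C = 0.2120

This means the shift is 0.2120 × λ_C = 0.5144 pm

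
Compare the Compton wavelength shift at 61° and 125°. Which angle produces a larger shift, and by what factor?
125° produces the larger shift by a factor of 3.054

Calculate both shifts using Δλ = λ_C(1 - cos θ):

For θ₁ = 61°:
Δλ₁ = 2.4263 × (1 - cos(61°))
Δλ₁ = 2.4263 × 0.5152
Δλ₁ = 1.2500 pm

For θ₂ = 125°:
Δλ₂ = 2.4263 × (1 - cos(125°))
Δλ₂ = 2.4263 × 1.5736
Δλ₂ = 3.8180 pm

The 125° angle produces the larger shift.
Ratio: 3.8180/1.2500 = 3.054

(Intermediate values are shown rounded; full precision is carried through to the final answer.)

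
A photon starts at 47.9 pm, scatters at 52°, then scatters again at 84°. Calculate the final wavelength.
51.0052 pm

Apply Compton shift twice:

First scattering at θ₁ = 52°:
Δλ₁ = λ_C(1 - cos(52°))
Δλ₁ = 2.4263 × 0.3843
Δλ₁ = 0.9325 pm

After first scattering:
λ₁ = 47.9 + 0.9325 = 48.8325 pm

Second scattering at θ₂ = 84°:
Δλ₂ = λ_C(1 - cos(84°))
Δλ₂ = 2.4263 × 0.8955
Δλ₂ = 2.1727 pm

Final wavelength:
λ₂ = 48.8325 + 2.1727 = 51.0052 pm

Total shift: Δλ_total = 0.9325 + 2.1727 = 3.1052 pm

(Intermediate values are shown rounded; full precision is carried through to the final answer.)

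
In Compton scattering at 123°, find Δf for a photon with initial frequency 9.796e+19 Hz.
5.393e+19 Hz (decrease)

Convert frequency to wavelength (c = 299792458 m/s):
λ₀ = c/f₀ = 299792458/9.796e+19 = 3.0603558e-12 m = 3.0604 pm

Calculate Compton shift:
Δλ = λ_C(1 - cos(123°)) = 3.7478 pm

Final wavelength:
λ' = λ₀ + Δλ = 3.0604 + 3.7478 = 6.8081 pm

Final frequency:
f' = c/λ' = 299792458/6.8081293e-12 = 4.4034483e+19 Hz

Frequency shift (decrease):
Δf = f₀ - f' = 9.796e+19 - 4.4034483e+19 = 5.393e+19 Hz

(Intermediate values are shown rounded; full precision is carried through to the final answer.)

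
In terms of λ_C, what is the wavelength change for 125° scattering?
1.5736 λ_C

The Compton shift formula is:
Δλ = λ_C(1 - cos θ)

Dividing both sides by λ_C:
Δλ/λ_C = 1 - cos θ

For θ = 125°:
Δλ/λ_C = 1 - cos(125°)
Δλ/λ_C = 1 - -0.5736
Δλ/λ_C = 1.5736

This means the shift is 1.5736 × λ_C = 3.8180 pm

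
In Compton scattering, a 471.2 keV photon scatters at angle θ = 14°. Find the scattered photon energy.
458.6376 keV

First convert energy to wavelength:
λ = hc/E, with hc ≈ 1239.842 keV·pm (i.e. 1239.842 eV·nm)

For E = 471.2 keV = 471200 eV:
λ = 1239.842 keV·pm / 471.2 keV
λ = 2.6312 pm

Calculate the Compton shift:
Δλ = λ_C(1 - cos(14°)) = 2.4263 × 0.0297
Δλ = 0.0721 pm

Final wavelength:
λ' = 2.6312 + 0.0721 = 2.7033 pm

Final energy:
E' = hc/λ' = 1239.842 / 2.7033 = 458.6376 keV

(Intermediate values are shown rounded; full precision is carried through to the final answer.)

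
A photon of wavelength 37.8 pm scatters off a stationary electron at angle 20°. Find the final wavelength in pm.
37.9463 pm

Using the Compton scattering formula:
λ' = λ + Δλ = λ + λ_C(1 - cos θ)

Given:
- Initial wavelength λ = 37.8 pm
- Scattering angle θ = 20°
- Compton wavelength λ_C ≈ 2.4263 pm

Calculate the shift:
Δλ = 2.4263 × (1 - cos(20°))
Δλ = 2.4263 × 0.0603
Δλ = 0.1463 pm

Final wavelength:
λ' = 37.8 + 0.1463 = 37.9463 pm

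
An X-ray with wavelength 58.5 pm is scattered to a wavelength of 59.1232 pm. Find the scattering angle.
42.00°

First find the wavelength shift:
Δλ = λ' - λ = 59.1232 - 58.5 = 0.6232 pm

Using Δλ = λ_C(1 - cos θ), with λ_C = h/(m_e·c) ≈ 2.42631024 pm:
cos θ = 1 - Δλ/λ_C
cos θ = 1 - 0.6232/2.42631024
cos θ = 0.743149

θ = arccos(0.743149)
θ = 42.00°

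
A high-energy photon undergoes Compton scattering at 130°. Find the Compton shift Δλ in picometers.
3.9859 pm

Using the Compton scattering formula:
Δλ = λ_C(1 - cos θ)

where λ_C = h/(m_e·c) ≈ 2.4263 pm is the Compton wavelength of an electron.

For θ = 130°:
cos(130°) = -0.6428
1 - cos(130°) = 1.6428

Δλ = 2.4263 × 1.6428
Δλ = 3.9859 pm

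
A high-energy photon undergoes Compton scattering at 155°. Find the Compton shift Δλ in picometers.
4.6253 pm

Using the Compton scattering formula:
Δλ = λ_C(1 - cos θ)

where λ_C = h/(m_e·c) ≈ 2.4263 pm is the Compton wavelength of an electron.

For θ = 155°:
cos(155°) = -0.9063
1 - cos(155°) = 1.9063

Δλ = 2.4263 × 1.9063
Δλ = 4.6253 pm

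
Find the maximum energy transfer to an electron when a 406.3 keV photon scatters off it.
249.4406 keV

Maximum energy transfer occurs at θ = 180° (backscattering).

Initial photon: E₀ = 406.3 keV → λ₀ = 3.0515 pm

Maximum Compton shift (at 180°):
Δλ_max = 2λ_C = 2 × 2.4263 = 4.8526 pm

Final wavelength:
λ' = 3.0515 + 4.8526 = 7.9042 pm

Minimum photon energy (maximum energy to electron):
E'_min = hc/λ' = 156.8594 keV

Maximum electron kinetic energy:
K_max = E₀ - E'_min = 406.3000 - 156.8594 = 249.4406 keV

(Intermediate values are shown rounded; full precision is carried through to the final answer.)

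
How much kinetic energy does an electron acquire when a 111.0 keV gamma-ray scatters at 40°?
5.3682 keV

By energy conservation: K_e = E_initial - E_final

First find the scattered photon energy:
Initial wavelength: λ = hc/E = 11.1697 pm
Compton shift: Δλ = λ_C(1 - cos(40°)) = 0.5676 pm
Final wavelength: λ' = 11.1697 + 0.5676 = 11.7374 pm
Final photon energy: E' = hc/λ' = 105.6318 keV

Electron kinetic energy:
K_e = E - E' = 111.0000 - 105.6318 = 5.3682 keV

(Intermediate values are shown rounded; full precision is carried through to the final answer.)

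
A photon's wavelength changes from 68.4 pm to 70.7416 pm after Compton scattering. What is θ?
88.00°

First find the wavelength shift:
Δλ = λ' - λ = 70.7416 - 68.4 = 2.3416 pm

Using Δλ = λ_C(1 - cos θ), with λ_C = h/(m_e·c) ≈ 2.42631024 pm:
cos θ = 1 - Δλ/λ_C
cos θ = 1 - 2.3416/2.42631024
cos θ = 0.034913

θ = arccos(0.034913)
θ = 88.00°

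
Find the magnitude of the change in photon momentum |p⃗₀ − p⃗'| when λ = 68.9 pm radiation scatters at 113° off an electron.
1.5666e-23 kg·m/s

Photon momentum magnitude is p = h/λ.

Initial momentum:
p₀ = h/λ = 6.6261e-34/6.8900e-11 = 9.6169e-24 kg·m/s

After scattering:
λ' = λ + Δλ = 68.9 + 3.3743 = 72.2743 pm
p' = h/λ' = 6.6261e-34/7.2274e-11 = 9.1679e-24 kg·m/s

Momentum is a vector; the scattered photon's direction makes angle θ = 113° with the incident direction. The magnitude of the vector change Δp⃗ = p⃗₀ − p⃗' is found from the law of cosines:
|Δp⃗|² = p₀² + p'² − 2p₀p'cos θ
|Δp⃗|² = (9.6169e-24)² + (9.1679e-24)² − 2·9.6169e-24·9.1679e-24·cos(113°)
|Δp⃗| = 1.5666e-23 kg·m/s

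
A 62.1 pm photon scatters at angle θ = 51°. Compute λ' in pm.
62.9994 pm

Using the Compton scattering formula:
λ' = λ + Δλ = λ + λ_C(1 - cos θ)

Given:
- Initial wavelength λ = 62.1 pm
- Scattering angle θ = 51°
- Compton wavelength λ_C ≈ 2.4263 pm

Calculate the shift:
Δλ = 2.4263 × (1 - cos(51°))
Δλ = 2.4263 × 0.3707
Δλ = 0.8994 pm

Final wavelength:
λ' = 62.1 + 0.8994 = 62.9994 pm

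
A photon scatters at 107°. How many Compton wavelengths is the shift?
1.2924 λ_C

The Compton shift formula is:
Δλ = λ_C(1 - cos θ)

Dividing both sides by λ_C:
Δλ/λ_C = 1 - cos θ

For θ = 107°:
Δλ/λ_C = 1 - cos(107°)
Δλ/λ_C = 1 - -0.2924
Δλ/λ_C = 1.2924

This means the shift is 1.2924 × λ_C = 3.1357 pm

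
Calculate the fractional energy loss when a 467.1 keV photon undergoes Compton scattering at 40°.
0.1762 (or 17.62%)

Calculate initial and final photon energies:

Initial: E₀ = 467.1 keV → λ₀ = 2.6543 pm
Compton shift: Δλ = 0.5676 pm
Final wavelength: λ' = 3.2220 pm
Final energy: E' = 384.8065 keV

Fractional energy loss:
(E₀ - E')/E₀ = (467.1000 - 384.8065)/467.1000
= 82.2935/467.1000
= 0.1762
= 17.62%

(Intermediate values are shown rounded; full precision is carried through to the final answer.)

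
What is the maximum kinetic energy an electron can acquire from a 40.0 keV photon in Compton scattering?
5.4146 keV

Maximum energy transfer occurs at θ = 180° (backscattering).

Initial photon: E₀ = 40.0 keV → λ₀ = 30.9960 pm

Maximum Compton shift (at 180°):
Δλ_max = 2λ_C = 2 × 2.4263 = 4.8526 pm

Final wavelength:
λ' = 30.9960 + 4.8526 = 35.8487 pm

Minimum photon energy (maximum energy to electron):
E'_min = hc/λ' = 34.5854 keV

Maximum electron kinetic energy:
K_max = E₀ - E'_min = 40.0000 - 34.5854 = 5.4146 keV

(Intermediate values are shown rounded; full precision is carried through to the final answer.)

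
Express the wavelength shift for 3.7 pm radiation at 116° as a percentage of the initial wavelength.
94.3226%

Calculate the Compton shift:
Δλ = λ_C(1 - cos(116°))
Δλ = 2.4263 × (1 - cos(116°))
Δλ = 2.4263 × 1.4384
Δλ = 3.4899 pm

Percentage change:
(Δλ/λ₀) × 100 = (3.4899/3.7) × 100
= 94.3226%

(Intermediate values are shown rounded; full precision is carried through to the final answer.)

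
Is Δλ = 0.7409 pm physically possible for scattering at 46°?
Yes, consistent

Calculate the expected shift for θ = 46°:

Δλ_expected = λ_C(1 - cos(46°))
Δλ_expected = 2.4263 × (1 - cos(46°))
Δλ_expected = 2.4263 × 0.3053
Δλ_expected = 0.7409 pm

Given shift: 0.7409 pm
Expected shift: 0.7409 pm
Difference: 0.0000 pm

The values match. This is consistent with Compton scattering at the stated angle.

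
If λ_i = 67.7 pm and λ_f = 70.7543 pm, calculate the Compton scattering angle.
105.00°

First find the wavelength shift:
Δλ = λ' - λ = 70.7543 - 67.7 = 3.0543 pm

Using Δλ = λ_C(1 - cos θ), with λ_C = h/(m_e·c) ≈ 2.42631024 pm:
cos θ = 1 - Δλ/λ_C
cos θ = 1 - 3.0543/2.42631024
cos θ = -0.258825

θ = arccos(-0.258825)
θ = 105.00°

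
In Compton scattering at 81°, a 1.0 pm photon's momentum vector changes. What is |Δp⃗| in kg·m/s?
6.6427e-22 kg·m/s

Photon momentum magnitude is p = h/λ.

Initial momentum:
p₀ = h/λ = 6.6261e-34/1.0000e-12 = 6.6261e-22 kg·m/s

After scattering:
λ' = λ + Δλ = 1.0 + 2.0468 = 3.0468 pm
p' = h/λ' = 6.6261e-34/3.0468e-12 = 2.1748e-22 kg·m/s

Momentum is a vector; the scattered photon's direction makes angle θ = 81° with the incident direction. The magnitude of the vector change Δp⃗ = p⃗₀ − p⃗' is found from the law of cosines:
|Δp⃗|² = p₀² + p'² − 2p₀p'cos θ
|Δp⃗|² = (6.6261e-22)² + (2.1748e-22)² − 2·6.6261e-22·2.1748e-22·cos(81°)
|Δp⃗| = 6.6427e-22 kg·m/s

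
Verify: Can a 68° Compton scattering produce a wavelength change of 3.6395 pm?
No, inconsistent

Calculate the expected shift for θ = 68°:

Δλ_expected = λ_C(1 - cos(68°))
Δλ_expected = 2.4263 × (1 - cos(68°))
Δλ_expected = 2.4263 × 0.6254
Δλ_expected = 1.5174 pm

Given shift: 3.6395 pm
Expected shift: 1.5174 pm
Difference: 2.1221 pm

The values do not match. The given shift corresponds to θ ≈ 120.0°, not 68°.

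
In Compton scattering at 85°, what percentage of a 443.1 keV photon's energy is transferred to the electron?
0.4418 (or 44.18%)

Calculate initial and final photon energies:

Initial: E₀ = 443.1 keV → λ₀ = 2.7981 pm
Compton shift: Δλ = 2.2148 pm
Final wavelength: λ' = 5.0130 pm
Final energy: E' = 247.3277 keV

Fractional energy loss:
(E₀ - E')/E₀ = (443.1000 - 247.3277)/443.1000
= 195.7723/443.1000
= 0.4418
= 44.18%

(Intermediate values are shown rounded; full precision is carried through to the final answer.)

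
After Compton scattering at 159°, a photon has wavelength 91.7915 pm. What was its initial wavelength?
87.1000 pm

From λ' = λ + Δλ, we have λ = λ' - Δλ

First calculate the Compton shift:
Δλ = λ_C(1 - cos θ)
Δλ = 2.4263 × (1 - cos(159°))
Δλ = 2.4263 × 1.9336
Δλ = 4.6915 pm

Initial wavelength:
λ = λ' - Δλ
λ = 91.7915 - 4.6915
λ = 87.1000 pm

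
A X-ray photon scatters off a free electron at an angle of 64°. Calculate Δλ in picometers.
1.3627 pm

Using the Compton scattering formula:
Δλ = λ_C(1 - cos θ)

where λ_C = h/(m_e·c) ≈ 2.4263 pm is the Compton wavelength of an electron.

For θ = 64°:
cos(64°) = 0.4384
1 - cos(64°) = 0.5616

Δλ = 2.4263 × 0.5616
Δλ = 1.3627 pm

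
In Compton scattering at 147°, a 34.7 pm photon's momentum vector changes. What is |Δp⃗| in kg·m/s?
3.4538e-23 kg·m/s

Photon momentum magnitude is p = h/λ.

Initial momentum:
p₀ = h/λ = 6.6261e-34/3.4700e-11 = 1.9095e-23 kg·m/s

After scattering:
λ' = λ + Δλ = 34.7 + 4.4612 = 39.1612 pm
p' = h/λ' = 6.6261e-34/3.9161e-11 = 1.6920e-23 kg·m/s

Momentum is a vector; the scattered photon's direction makes angle θ = 147° with the incident direction. The magnitude of the vector change Δp⃗ = p⃗₀ − p⃗' is found from the law of cosines:
|Δp⃗|² = p₀² + p'² − 2p₀p'cos θ
|Δp⃗|² = (1.9095e-23)² + (1.6920e-23)² − 2·1.9095e-23·1.6920e-23·cos(147°)
|Δp⃗| = 3.4538e-23 kg·m/s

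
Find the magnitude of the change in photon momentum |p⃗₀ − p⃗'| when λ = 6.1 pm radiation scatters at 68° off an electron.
1.1084e-22 kg·m/s

Photon momentum magnitude is p = h/λ.

Initial momentum:
p₀ = h/λ = 6.6261e-34/6.1000e-12 = 1.0862e-22 kg·m/s

After scattering:
λ' = λ + Δλ = 6.1 + 1.5174 = 7.6174 pm
p' = h/λ' = 6.6261e-34/7.6174e-12 = 8.6986e-23 kg·m/s

Momentum is a vector; the scattered photon's direction makes angle θ = 68° with the incident direction. The magnitude of the vector change Δp⃗ = p⃗₀ − p⃗' is found from the law of cosines:
|Δp⃗|² = p₀² + p'² − 2p₀p'cos θ
|Δp⃗|² = (1.0862e-22)² + (8.6986e-23)² − 2·1.0862e-22·8.6986e-23·cos(68°)
|Δp⃗| = 1.1084e-22 kg·m/s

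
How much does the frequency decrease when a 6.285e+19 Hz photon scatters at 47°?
8.751e+18 Hz (decrease)

Convert frequency to wavelength (c = 299792458 m/s):
λ₀ = c/f₀ = 299792458/6.285e+19 = 4.7699675e-12 m = 4.7700 pm

Calculate Compton shift:
Δλ = λ_C(1 - cos(47°)) = 0.7716 pm

Final wavelength:
λ' = λ₀ + Δλ = 4.7700 + 0.7716 = 5.5415 pm

Final frequency:
f' = c/λ' = 299792458/5.5415381e-12 = 5.4099142e+19 Hz

Frequency shift (decrease):
Δf = f₀ - f' = 6.285e+19 - 5.4099142e+19 = 8.751e+18 Hz

(Intermediate values are shown rounded; full precision is carried through to the final answer.)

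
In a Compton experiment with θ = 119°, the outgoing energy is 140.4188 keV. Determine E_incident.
237.1999 keV

Convert final energy to wavelength (hc ≈ 1239.842 keV·pm):
λ' = hc/E' = 1239.842 / 140.4188 = 8.8296 pm

Calculate the Compton shift:
Δλ = λ_C(1 - cos(119°))
Δλ = 2.4263 × (1 - cos(119°))
Δλ = 3.6026 pm

Initial wavelength:
λ = λ' - Δλ = 8.8296 - 3.6026 = 5.2270 pm

Initial energy:
E = hc/λ = 1239.842 / 5.2270 = 237.1999 keV

(Intermediate values are shown rounded; full precision is carried through to the final answer.)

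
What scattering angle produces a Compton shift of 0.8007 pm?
47.93°

From the Compton formula Δλ = λ_C(1 - cos θ), we can solve for θ:

cos θ = 1 - Δλ/λ_C

Given:
- Δλ = 0.8007 pm
- λ_C = h/(m_e·c) ≈ 2.42631024 pm

cos θ = 1 - 0.8007/2.42631024
cos θ = 1 - 0.330007
cos θ = 0.669993

θ = arccos(0.669993)
θ = 47.93°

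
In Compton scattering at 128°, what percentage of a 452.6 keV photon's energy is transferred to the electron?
0.5886 (or 58.86%)

Calculate initial and final photon energies:

Initial: E₀ = 452.6 keV → λ₀ = 2.7394 pm
Compton shift: Δλ = 3.9201 pm
Final wavelength: λ' = 6.6595 pm
Final energy: E' = 186.1772 keV

Fractional energy loss:
(E₀ - E')/E₀ = (452.6000 - 186.1772)/452.6000
= 266.4228/452.6000
= 0.5886
= 58.86%

(Intermediate values are shown rounded; full precision is carried through to the final answer.)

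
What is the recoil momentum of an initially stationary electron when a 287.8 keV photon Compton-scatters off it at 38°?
9.6070e-23 kg·m/s

The electron is initially at rest, so by conservation of momentum:
p⃗_e = p⃗₀ − p⃗'  (incident photon momentum minus scattered photon momentum)

Photon momentum magnitudes (p = h/λ = E/c):
λ₀ = hc/E₀ = 4.3080 pm → p₀ = h/λ₀ = 1.5381e-22 kg·m/s
Δλ = λ_C(1 − cos 38°) = 0.5144 pm
λ' = 4.8224 pm → p' = h/λ' = 1.3740e-22 kg·m/s

The scattered photon makes angle θ = 38° with the incident direction, so by the law of cosines:
|p⃗_e|² = p₀² + p'² − 2p₀p'cos θ
|p⃗_e|² = (1.5381e-22)² + (1.3740e-22)² − 2·1.5381e-22·1.3740e-22·cos(38°)
|p⃗_e| = 9.6070e-23 kg·m/s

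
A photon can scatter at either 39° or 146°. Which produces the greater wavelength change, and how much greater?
146° produces the larger shift by a factor of 8.207

Calculate both shifts using Δλ = λ_C(1 - cos θ):

For θ₁ = 39°:
Δλ₁ = 2.4263 × (1 - cos(39°))
Δλ₁ = 2.4263 × 0.2229
Δλ₁ = 0.5407 pm

For θ₂ = 146°:
Δλ₂ = 2.4263 × (1 - cos(146°))
Δλ₂ = 2.4263 × 1.8290
Δλ₂ = 4.4378 pm

The 146° angle produces the larger shift.
Ratio: 4.4378/0.5407 = 8.207

(Intermediate values are shown rounded; full precision is carried through to the final answer.)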